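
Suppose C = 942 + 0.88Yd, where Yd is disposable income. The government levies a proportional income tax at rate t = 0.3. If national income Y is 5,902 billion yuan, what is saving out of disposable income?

S = -446.232

Yd = (1 − 0.3)(5902) = 0.7(5902) = 4131.4
C = 942 + 0.88(4131.4) = 942 + 3635.632 = 4577.632
S = Yd − C = 4131.4 − 4577.632 = -446.232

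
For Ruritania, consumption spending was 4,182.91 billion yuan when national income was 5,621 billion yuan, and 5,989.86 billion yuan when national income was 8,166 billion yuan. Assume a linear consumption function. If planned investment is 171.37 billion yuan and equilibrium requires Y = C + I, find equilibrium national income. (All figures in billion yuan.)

Y = 1253

MPC = (5989.86 − 4182.91)/(8166 − 5621) = 1806.95/2545 = 0.71
a = 4182.91 − 0.71(5621) = 192
Equilibrium: Y = 192 + 0.71Y + 171.37
0.29Y = 363.37, so Y = 363.37/0.29 = 1253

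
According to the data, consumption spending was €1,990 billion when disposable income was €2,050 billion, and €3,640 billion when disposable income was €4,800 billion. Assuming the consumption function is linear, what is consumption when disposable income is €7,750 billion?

C = 5410

MPC = (3640 − 1990)/(4800 − 2050) = 1650/2750 = 0.6
a = 1990 − 0.6(2050) = 1990 − 1230 = 760
C = 760 + 0.6(7750) = 760 + 4650 = 5410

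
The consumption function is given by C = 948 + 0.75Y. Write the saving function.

S = Y − C = Y − (948 + 0.75Y) = -948 + (1 − 0.75)Y

S = -948 + 0.25Y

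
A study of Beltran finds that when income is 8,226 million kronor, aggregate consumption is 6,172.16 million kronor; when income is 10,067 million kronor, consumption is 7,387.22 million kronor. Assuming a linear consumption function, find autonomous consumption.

MPC = ΔC/ΔY = (7387.22 − 6172.16)/(10067 − 8226) = 1215.06/1841 = 0.66
a = C − MPC·Y = 6172.16 − 0.66(8226) = 6172.16 − 5429.16 = 743

a = 743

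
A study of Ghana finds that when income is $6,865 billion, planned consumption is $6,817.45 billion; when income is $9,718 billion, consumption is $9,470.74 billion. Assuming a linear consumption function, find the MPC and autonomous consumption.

MPC = 0.93; a = 433

MPC = ΔC/ΔY = (9470.74 − 6817.45)/(9718 − 6865) = 2653.29/2853 = 0.93
a = C − MPC·Y = 6817.45 − 0.93(6865) = 6817.45 − 6384.45 = 433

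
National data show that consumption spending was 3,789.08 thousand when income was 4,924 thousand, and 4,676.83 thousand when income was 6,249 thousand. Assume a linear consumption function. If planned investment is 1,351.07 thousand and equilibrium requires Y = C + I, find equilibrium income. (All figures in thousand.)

Y = 5579

MPC = (4676.83 − 3789.08)/(6249 − 4924) = 887.75/1325 = 0.67
a = 3789.08 − 0.67(4924) = 490
Equilibrium: Y = 490 + 0.67Y + 1351.07
0.33Y = 1841.07, so Y = 1841.07/0.33 = 5579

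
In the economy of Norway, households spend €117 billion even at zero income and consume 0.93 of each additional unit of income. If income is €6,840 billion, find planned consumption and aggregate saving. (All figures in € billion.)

C = 6478.2; S = 361.8

C = 117 + 0.93(6840) = 117 + 6361.2 = 6478.2
S = Y − C = 6840 − 6478.2 = 361.8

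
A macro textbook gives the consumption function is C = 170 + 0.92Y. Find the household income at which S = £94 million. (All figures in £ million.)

S = Y − C = -170 + 0.08Y
-170 + 0.08Y = 94, so 0.08Y = 264 and Y = 3300

Y = 3300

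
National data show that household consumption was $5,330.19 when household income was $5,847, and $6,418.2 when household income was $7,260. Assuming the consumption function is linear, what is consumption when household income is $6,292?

C = 5672.84

MPC = (6418.2 − 5330.19)/(7260 − 5847) = 1088.01/1413 = 0.77
a = 5330.19 − 0.77(5847) = 5330.19 − 4502.19 = 828
C = 828 + 0.77(6292) = 828 + 4844.84 = 5672.84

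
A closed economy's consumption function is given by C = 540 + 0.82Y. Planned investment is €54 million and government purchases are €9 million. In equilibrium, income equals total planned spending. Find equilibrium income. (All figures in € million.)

Y = 3350

Y = C + I + G = 540 + 0.82Y + 54 + 9
Y − 0.82Y = 603
0.18Y = 603, so Y = 603/0.18 = 3350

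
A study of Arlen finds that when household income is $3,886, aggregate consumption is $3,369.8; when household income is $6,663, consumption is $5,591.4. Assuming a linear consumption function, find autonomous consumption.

MPC = ΔC/ΔY = (5591.4 − 3369.8)/(6663 − 3886) = 2221.6/2777 = 0.8
a = C − MPC·Y = 3369.8 − 0.8(3886) = 3369.8 − 3108.8 = 261

a = 261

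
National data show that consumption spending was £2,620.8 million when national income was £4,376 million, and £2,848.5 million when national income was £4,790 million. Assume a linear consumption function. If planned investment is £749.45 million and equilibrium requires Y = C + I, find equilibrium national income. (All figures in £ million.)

MPC = (2848.5 − 2620.8)/(4790 − 4376) = 227.7/414 = 0.55
a = 2620.8 − 0.55(4376) = 214
Equilibrium: Y = 214 + 0.55Y + 749.45
0.45Y = 963.45, so Y = 963.45/0.45 = 2141

Y = 2141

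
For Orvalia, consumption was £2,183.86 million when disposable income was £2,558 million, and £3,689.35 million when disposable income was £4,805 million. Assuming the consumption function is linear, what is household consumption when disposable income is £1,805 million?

MPC = (3689.35 − 2183.86)/(4805 − 2558) = 1505.49/2247 = 0.67
a = 2183.86 − 0.67(2558) = 2183.86 − 1713.86 = 470
C = 470 + 0.67(1805) = 470 + 1209.35 = 1679.35

C = 1679.35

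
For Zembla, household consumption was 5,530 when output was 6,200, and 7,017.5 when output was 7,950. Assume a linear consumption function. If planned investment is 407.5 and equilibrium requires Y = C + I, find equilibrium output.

Y = 4450

MPC = (7017.5 − 5530)/(7950 − 6200) = 1487.5/1750 = 0.85
a = 5530 − 0.85(6200) = 260
Equilibrium: Y = 260 + 0.85Y + 407.5
0.15Y = 667.5, so Y = 667.5/0.15 = 4450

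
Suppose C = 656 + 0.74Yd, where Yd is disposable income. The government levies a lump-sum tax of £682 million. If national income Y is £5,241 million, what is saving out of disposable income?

Yd = Y − T = 5241 − 682 = 4559
C = 656 + 0.74(4559) = 656 + 3373.66 = 4029.66
S = Yd − C = 4559 − 4029.66 = 529.34

S = 529.34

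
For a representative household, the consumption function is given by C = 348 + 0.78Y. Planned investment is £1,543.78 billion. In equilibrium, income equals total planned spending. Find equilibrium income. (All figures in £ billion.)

Y = C + I = 348 + 0.78Y + 1543.78
Y − 0.78Y = 1891.78
0.22Y = 1891.78, so Y = 1891.78/0.22 = 8599

Y = 8599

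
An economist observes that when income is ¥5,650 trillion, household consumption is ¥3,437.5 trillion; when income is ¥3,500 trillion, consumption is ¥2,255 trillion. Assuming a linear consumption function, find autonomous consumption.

MPC = ΔC/ΔY = (3437.5 − 2255)/(5650 − 3500) = 1182.5/2150 = 0.55
a = C − MPC·Y = 2255 − 0.55(3500) = 2255 − 1925 = 330

a = 330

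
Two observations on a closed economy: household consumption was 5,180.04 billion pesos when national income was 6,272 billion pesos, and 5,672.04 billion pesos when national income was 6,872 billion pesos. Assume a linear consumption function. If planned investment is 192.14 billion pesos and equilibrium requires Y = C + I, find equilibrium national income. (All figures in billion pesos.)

MPC = (5672.04 − 5180.04)/(6872 − 6272) = 492/600 = 0.82
a = 5180.04 − 0.82(6272) = 37
Equilibrium: Y = 37 + 0.82Y + 192.14
0.18Y = 229.14, so Y = 229.14/0.18 = 1273

Y = 1273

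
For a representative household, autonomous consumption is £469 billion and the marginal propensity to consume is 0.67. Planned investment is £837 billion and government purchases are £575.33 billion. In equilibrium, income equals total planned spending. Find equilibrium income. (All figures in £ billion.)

Y = C + I + G = 469 + 0.67Y + 837 + 575.33
Y − 0.67Y = 1881.33
0.33Y = 1881.33, so Y = 1881.33/0.33 = 5701

Y = 5701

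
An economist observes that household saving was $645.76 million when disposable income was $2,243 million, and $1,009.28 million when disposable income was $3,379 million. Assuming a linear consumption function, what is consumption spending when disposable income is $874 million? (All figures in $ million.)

C = 666.32

MPS = ΔS/ΔY = (1009.28 − 645.76)/(3379 − 2243) = 363.52/1136 = 0.32
MPC = 1 − MPS = 0.68
Autonomous saving = 645.76 − 0.32(2243) = -72, so a = 72
C = 72 + 0.68(874) = 72 + 594.32 = 666.32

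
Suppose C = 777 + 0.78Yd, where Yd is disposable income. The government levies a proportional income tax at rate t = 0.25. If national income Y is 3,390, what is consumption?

Yd = (1 − 0.25)(3390) = 0.75(3390) = 2542.5
C = 777 + 0.78(2542.5) = 777 + 1983.15 = 2760.15

C = 2760.15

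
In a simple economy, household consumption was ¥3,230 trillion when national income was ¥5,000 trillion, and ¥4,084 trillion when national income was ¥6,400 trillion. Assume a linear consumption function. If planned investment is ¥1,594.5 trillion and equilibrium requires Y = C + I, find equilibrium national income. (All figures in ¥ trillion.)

Y = 4550

MPC = (4084 − 3230)/(6400 − 5000) = 854/1400 = 0.61
a = 3230 − 0.61(5000) = 180
Equilibrium: Y = 180 + 0.61Y + 1594.5
0.39Y = 1774.5, so Y = 1774.5/0.39 = 4550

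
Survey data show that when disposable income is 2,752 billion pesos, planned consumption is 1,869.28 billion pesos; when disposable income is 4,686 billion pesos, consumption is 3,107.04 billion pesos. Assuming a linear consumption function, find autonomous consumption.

MPC = ΔC/ΔY = (3107.04 − 1869.28)/(4686 − 2752) = 1237.76/1934 = 0.64
a = C − MPC·Y = 1869.28 − 0.64(2752) = 1869.28 − 1761.28 = 108

a = 108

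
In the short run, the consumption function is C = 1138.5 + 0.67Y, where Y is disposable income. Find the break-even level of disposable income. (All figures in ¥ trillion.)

Y = 3450

At break-even, C = Y: 1138.5 + 0.67Y = Y
0.33Y = 1138.5, so Y = 1138.5/0.33 = 3450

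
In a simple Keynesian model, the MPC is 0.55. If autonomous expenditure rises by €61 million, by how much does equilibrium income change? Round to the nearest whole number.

ΔY ≈ 136

The multiplier is 1/(1 − MPC) = 1/0.45.
ΔY = 61/0.45 = 135.56 ≈ 136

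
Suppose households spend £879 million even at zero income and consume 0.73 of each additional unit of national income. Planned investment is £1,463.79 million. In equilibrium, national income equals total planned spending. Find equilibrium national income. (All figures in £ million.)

Y = C + I = 879 + 0.73Y + 1463.79
Y − 0.73Y = 2342.79
0.27Y = 2342.79, so Y = 2342.79/0.27 = 8677

Y = 8677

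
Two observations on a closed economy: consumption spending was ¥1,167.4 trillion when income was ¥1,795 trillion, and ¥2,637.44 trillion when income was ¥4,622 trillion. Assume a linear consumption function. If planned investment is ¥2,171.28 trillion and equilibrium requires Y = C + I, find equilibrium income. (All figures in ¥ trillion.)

Y = 5011

MPC = (2637.44 − 1167.4)/(4622 − 1795) = 1470.04/2827 = 0.52
a = 1167.4 − 0.52(1795) = 234
Equilibrium: Y = 234 + 0.52Y + 2171.28
0.48Y = 2405.28, so Y = 2405.28/0.48 = 5011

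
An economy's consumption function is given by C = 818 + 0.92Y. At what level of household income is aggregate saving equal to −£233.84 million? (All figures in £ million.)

S = Y − C = -818 + 0.08Y
-818 + 0.08Y = -233.84, so 0.08Y = 584.16 and Y = 7302

Y = 7302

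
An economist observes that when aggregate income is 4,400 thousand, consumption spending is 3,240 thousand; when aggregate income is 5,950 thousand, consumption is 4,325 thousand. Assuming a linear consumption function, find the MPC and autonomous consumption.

MPC = ΔC/ΔY = (4325 − 3240)/(5950 − 4400) = 1085/1550 = 0.7
a = C − MPC·Y = 3240 − 0.7(4400) = 3240 − 3080 = 160

MPC = 0.7; a = 160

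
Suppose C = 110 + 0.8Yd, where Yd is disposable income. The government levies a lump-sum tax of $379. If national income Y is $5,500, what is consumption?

Yd = Y − T = 5500 − 379 = 5121
C = 110 + 0.8(5121) = 110 + 4096.8 = 4206.8

C = 4206.8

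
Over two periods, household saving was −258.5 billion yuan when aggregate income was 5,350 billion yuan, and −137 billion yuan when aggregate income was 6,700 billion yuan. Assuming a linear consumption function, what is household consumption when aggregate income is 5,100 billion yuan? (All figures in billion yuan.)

MPS = ΔS/ΔY = (-137 − (-258.5))/(6700 − 5350) = 121.5/1350 = 0.09
MPC = 1 − MPS = 0.91
Autonomous saving = -258.5 − 0.09(5350) = -740, so a = 740
C = 740 + 0.91(5100) = 740 + 4641 = 5381

C = 5381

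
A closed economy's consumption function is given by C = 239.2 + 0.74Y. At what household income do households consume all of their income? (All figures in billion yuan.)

At break-even, C = Y: 239.2 + 0.74Y = Y
0.26Y = 239.2, so Y = 239.2/0.26 = 920

Y = 920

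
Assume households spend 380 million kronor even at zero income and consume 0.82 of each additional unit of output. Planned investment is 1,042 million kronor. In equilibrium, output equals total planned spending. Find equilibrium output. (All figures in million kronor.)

Y = C + I = 380 + 0.82Y + 1042
Y − 0.82Y = 1422
0.18Y = 1422, so Y = 1422/0.18 = 7900

Y = 7900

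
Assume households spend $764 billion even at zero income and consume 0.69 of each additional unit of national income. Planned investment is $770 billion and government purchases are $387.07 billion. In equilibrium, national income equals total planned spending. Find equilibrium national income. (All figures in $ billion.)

Y = C + I + G = 764 + 0.69Y + 770 + 387.07
Y − 0.69Y = 1921.07
0.31Y = 1921.07, so Y = 1921.07/0.31 = 6197

Y = 6197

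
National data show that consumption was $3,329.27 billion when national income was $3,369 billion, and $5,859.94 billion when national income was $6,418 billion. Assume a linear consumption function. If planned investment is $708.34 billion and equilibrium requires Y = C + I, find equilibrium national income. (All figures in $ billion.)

Y = 7302

MPC = (5859.94 − 3329.27)/(6418 − 3369) = 2530.67/3049 = 0.83
a = 3329.27 − 0.83(3369) = 533
Equilibrium: Y = 533 + 0.83Y + 708.34
0.17Y = 1241.34, so Y = 1241.34/0.17 = 7302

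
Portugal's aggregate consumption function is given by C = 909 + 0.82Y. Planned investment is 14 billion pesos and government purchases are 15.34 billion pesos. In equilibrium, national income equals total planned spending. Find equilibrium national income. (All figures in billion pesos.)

Y = C + I + G = 909 + 0.82Y + 14 + 15.34
Y − 0.82Y = 938.34
0.18Y = 938.34, so Y = 938.34/0.18 = 5213

Y = 5213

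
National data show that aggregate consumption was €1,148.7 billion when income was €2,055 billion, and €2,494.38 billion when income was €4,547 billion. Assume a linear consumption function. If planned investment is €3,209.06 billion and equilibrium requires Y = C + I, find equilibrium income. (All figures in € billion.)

MPC = (2494.38 − 1148.7)/(4547 − 2055) = 1345.68/2492 = 0.54
a = 1148.7 − 0.54(2055) = 39
Equilibrium: Y = 39 + 0.54Y + 3209.06
0.46Y = 3248.06, so Y = 3248.06/0.46 = 7061

Y = 7061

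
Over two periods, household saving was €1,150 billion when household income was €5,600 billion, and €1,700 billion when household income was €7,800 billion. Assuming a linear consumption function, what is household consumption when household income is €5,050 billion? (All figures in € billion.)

C = 4037.5

MPS = ΔS/ΔY = (1700 − 1150)/(7800 − 5600) = 550/2200 = 0.25
MPC = 1 − MPS = 0.75
Autonomous saving = 1150 − 0.25(5600) = -250, so a = 250
C = 250 + 0.75(5050) = 250 + 3787.5 = 4037.5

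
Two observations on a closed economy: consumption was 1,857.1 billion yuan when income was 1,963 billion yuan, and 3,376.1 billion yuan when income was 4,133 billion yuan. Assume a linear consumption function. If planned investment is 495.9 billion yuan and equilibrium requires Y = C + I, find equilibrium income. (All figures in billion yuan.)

Y = 3263

MPC = (3376.1 − 1857.1)/(4133 − 1963) = 1519/2170 = 0.7
a = 1857.1 − 0.7(1963) = 483
Equilibrium: Y = 483 + 0.7Y + 495.9
0.3Y = 978.9, so Y = 978.9/0.3 = 3263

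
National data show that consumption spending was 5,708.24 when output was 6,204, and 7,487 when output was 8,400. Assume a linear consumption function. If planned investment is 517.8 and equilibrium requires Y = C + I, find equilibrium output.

Y = 6320

MPC = (7487 − 5708.24)/(8400 − 6204) = 1778.76/2196 = 0.81
a = 5708.24 − 0.81(6204) = 683
Equilibrium: Y = 683 + 0.81Y + 517.8
0.19Y = 1200.8, so Y = 1200.8/0.19 = 6320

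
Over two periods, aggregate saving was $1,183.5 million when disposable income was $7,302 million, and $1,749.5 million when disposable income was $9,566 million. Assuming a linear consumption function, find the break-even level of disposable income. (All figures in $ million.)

MPS = ΔS/ΔY = (1749.5 − 1183.5)/(9566 − 7302) = 566/2264 = 0.25
MPC = 1 − MPS = 0.75
From S(7302) = 1183.5: −a + 0.25(7302) = 1183.5, so a = 1825.5 − 1183.5 = 642
Break-even (S = 0): Y = a/MPS = 642/0.25 = 2568

Y = 2568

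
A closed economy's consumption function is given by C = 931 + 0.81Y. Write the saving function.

S = Y − C = Y − (931 + 0.81Y) = -931 + (1 − 0.81)Y

S = -931 + 0.19Y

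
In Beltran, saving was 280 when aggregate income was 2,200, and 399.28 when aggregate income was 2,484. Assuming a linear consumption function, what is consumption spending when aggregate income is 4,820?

MPS = ΔS/ΔY = (399.28 − 280)/(2484 − 2200) = 119.28/284 = 0.42
MPC = 1 − MPS = 0.58
Autonomous saving = 280 − 0.42(2200) = -644, so a = 644
C = 644 + 0.58(4820) = 644 + 2795.6 = 3439.6

C = 3439.6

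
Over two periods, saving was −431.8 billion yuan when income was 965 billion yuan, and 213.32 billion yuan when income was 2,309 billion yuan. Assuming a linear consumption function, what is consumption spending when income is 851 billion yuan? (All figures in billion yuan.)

C = 1337.52

MPS = ΔS/ΔY = (213.32 − (-431.8))/(2309 − 965) = 645.12/1344 = 0.48
MPC = 1 − MPS = 0.52
Autonomous saving = -431.8 − 0.48(965) = -895, so a = 895
C = 895 + 0.52(851) = 895 + 442.52 = 1337.52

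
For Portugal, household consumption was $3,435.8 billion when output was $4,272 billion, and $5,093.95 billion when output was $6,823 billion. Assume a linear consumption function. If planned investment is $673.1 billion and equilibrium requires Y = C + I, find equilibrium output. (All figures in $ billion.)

Y = 3806

MPC = (5093.95 − 3435.8)/(6823 − 4272) = 1658.15/2551 = 0.65
a = 3435.8 − 0.65(4272) = 659
Equilibrium: Y = 659 + 0.65Y + 673.1
0.35Y = 1332.1, so Y = 1332.1/0.35 = 3806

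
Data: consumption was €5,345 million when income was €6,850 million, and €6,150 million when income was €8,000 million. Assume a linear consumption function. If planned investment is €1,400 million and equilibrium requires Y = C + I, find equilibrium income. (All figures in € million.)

Y = 6500

MPC = (6150 − 5345)/(8000 − 6850) = 805/1150 = 0.7
a = 5345 − 0.7(6850) = 550
Equilibrium: Y = 550 + 0.7Y + 1400
0.3Y = 1950, so Y = 1950/0.3 = 6500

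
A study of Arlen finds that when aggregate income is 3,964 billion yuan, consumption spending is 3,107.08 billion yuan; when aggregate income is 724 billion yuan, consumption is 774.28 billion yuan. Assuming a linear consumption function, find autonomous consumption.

MPC = ΔC/ΔY = (3107.08 − 774.28)/(3964 − 724) = 2332.8/3240 = 0.72
a = C − MPC·Y = 774.28 − 0.72(724) = 774.28 − 521.28 = 253

a = 253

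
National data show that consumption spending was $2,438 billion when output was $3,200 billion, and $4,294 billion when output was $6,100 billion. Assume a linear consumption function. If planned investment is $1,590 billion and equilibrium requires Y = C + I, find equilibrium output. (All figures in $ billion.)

Y = 5500

MPC = (4294 − 2438)/(6100 − 3200) = 1856/2900 = 0.64
a = 2438 − 0.64(3200) = 390
Equilibrium: Y = 390 + 0.64Y + 1590
0.36Y = 1980, so Y = 1980/0.36 = 5500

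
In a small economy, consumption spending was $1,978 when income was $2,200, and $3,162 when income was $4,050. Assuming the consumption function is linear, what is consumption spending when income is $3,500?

MPC = (3162 − 1978)/(4050 − 2200) = 1184/1850 = 0.64
a = 1978 − 0.64(2200) = 1978 − 1408 = 570
C = 570 + 0.64(3500) = 570 + 2240 = 2810

C = 2810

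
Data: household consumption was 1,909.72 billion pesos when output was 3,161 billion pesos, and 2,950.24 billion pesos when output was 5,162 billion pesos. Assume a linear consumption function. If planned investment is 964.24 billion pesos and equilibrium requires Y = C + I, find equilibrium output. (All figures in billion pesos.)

MPC = (2950.24 − 1909.72)/(5162 − 3161) = 1040.52/2001 = 0.52
a = 1909.72 − 0.52(3161) = 266
Equilibrium: Y = 266 + 0.52Y + 964.24
0.48Y = 1230.24, so Y = 1230.24/0.48 = 2563

Y = 2563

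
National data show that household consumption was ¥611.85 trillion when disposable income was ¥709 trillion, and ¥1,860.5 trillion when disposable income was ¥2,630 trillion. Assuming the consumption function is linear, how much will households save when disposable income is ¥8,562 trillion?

MPC = (1860.5 − 611.85)/(2630 − 709) = 1248.65/1921 = 0.65
a = 611.85 − 0.65(709) = 611.85 − 460.85 = 151
C = 151 + 0.65(8562) = 5716.3
S = 8562 − 5716.3 = 2845.7

S = 2845.7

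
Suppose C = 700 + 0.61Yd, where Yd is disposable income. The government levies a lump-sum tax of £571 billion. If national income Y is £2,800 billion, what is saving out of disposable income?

S = 169.31

Yd = Y − T = 2800 − 571 = 2229
C = 700 + 0.61(2229) = 700 + 1359.69 = 2059.69
S = Yd − C = 2229 − 2059.69 = 169.31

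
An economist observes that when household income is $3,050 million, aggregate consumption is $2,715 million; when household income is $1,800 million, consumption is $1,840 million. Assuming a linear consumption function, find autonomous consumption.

a = 580

MPC = ΔC/ΔY = (2715 − 1840)/(3050 − 1800) = 875/1250 = 0.7
a = C − MPC·Y = 1840 − 0.7(1800) = 1840 − 1260 = 580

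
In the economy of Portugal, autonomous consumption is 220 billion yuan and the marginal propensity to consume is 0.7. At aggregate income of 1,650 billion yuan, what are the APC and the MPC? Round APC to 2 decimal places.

APC = 0.83; MPC = 0.7

MPC = 0.7 (the slope of the consumption function)
C = 220 + 0.7(1650) = 1375, so APC = 1375/1650 = 0.83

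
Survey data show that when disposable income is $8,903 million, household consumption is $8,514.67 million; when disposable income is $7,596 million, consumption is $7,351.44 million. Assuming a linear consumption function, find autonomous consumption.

a = 591

MPC = ΔC/ΔY = (8514.67 − 7351.44)/(8903 − 7596) = 1163.23/1307 = 0.89
a = C − MPC·Y = 7351.44 − 0.89(7596) = 7351.44 − 6760.44 = 591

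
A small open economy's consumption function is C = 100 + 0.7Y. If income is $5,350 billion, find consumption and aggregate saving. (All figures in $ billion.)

C = 3845; S = 1505

C = 100 + 0.7(5350) = 100 + 3745 = 3845
S = Y − C = 5350 − 3845 = 1505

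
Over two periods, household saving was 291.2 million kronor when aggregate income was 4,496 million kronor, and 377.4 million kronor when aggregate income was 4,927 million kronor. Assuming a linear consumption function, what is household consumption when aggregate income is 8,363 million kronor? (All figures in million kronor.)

MPS = ΔS/ΔY = (377.4 − 291.2)/(4927 − 4496) = 86.2/431 = 0.2
MPC = 1 − MPS = 0.8
Autonomous saving = 291.2 − 0.2(4496) = -608, so a = 608
C = 608 + 0.8(8363) = 608 + 6690.4 = 7298.4

C = 7298.4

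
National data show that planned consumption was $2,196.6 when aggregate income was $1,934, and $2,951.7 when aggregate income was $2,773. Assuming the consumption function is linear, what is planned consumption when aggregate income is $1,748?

C = 2029.2

MPC = (2951.7 − 2196.6)/(2773 − 1934) = 755.1/839 = 0.9
a = 2196.6 − 0.9(1934) = 2196.6 − 1740.6 = 456
C = 456 + 0.9(1748) = 456 + 1573.2 = 2029.2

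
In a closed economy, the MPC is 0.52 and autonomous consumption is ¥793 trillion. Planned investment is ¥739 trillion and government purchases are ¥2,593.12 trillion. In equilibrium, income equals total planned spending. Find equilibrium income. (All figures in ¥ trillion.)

Y = C + I + G = 793 + 0.52Y + 739 + 2593.12
Y − 0.52Y = 4125.12
0.48Y = 4125.12, so Y = 4125.12/0.48 = 8594

Y = 8594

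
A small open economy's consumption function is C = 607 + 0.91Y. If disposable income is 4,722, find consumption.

C = 4904.02

C = 607 + 0.91(4722) = 607 + 4297.02 = 4904.02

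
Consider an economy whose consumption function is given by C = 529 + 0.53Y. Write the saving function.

S = -529 + 0.47Y

S = Y − C = Y − (529 + 0.53Y) = -529 + (1 − 0.53)Y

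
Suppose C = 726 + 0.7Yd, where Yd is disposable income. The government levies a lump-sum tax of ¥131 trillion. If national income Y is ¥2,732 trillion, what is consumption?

Yd = Y − T = 2732 − 131 = 2601
C = 726 + 0.7(2601) = 726 + 1820.7 = 2546.7

C = 2546.7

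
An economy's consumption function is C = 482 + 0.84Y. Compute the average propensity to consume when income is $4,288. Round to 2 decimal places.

C = 482 + 0.84(4288) = 4083.92
APC = C/Y = 4083.92/4288 = 0.95

APC = 0.95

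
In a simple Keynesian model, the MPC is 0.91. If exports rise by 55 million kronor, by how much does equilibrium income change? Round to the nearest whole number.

ΔY ≈ 611

The multiplier is 1/(1 − MPC) = 1/0.09.
ΔY = 55/0.09 = 611.11 ≈ 611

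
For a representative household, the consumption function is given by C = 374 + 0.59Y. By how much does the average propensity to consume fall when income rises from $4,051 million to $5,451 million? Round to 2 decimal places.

At Y = 4051: C = 374 + 0.59(4051) = 2764.09, APC = 2764.09/4051 = 0.682
At Y = 5451: C = 3590.09, APC = 3590.09/5451 = 0.659
Fall in APC = 0.682 − 0.659 = 0.023 ≈ 0.02

ΔAPC = 0.02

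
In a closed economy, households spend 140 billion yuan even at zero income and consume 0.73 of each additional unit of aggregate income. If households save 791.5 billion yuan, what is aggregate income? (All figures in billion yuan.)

Y = 3450

S = Y − C = -140 + 0.27Y
-140 + 0.27Y = 791.5, so 0.27Y = 931.5 and Y = 3450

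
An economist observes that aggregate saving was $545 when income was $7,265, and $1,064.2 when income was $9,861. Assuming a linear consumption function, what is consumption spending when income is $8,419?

MPS = ΔS/ΔY = (1064.2 − 545)/(9861 − 7265) = 519.2/2596 = 0.2
MPC = 1 − MPS = 0.8
Autonomous saving = 545 − 0.2(7265) = -908, so a = 908
C = 908 + 0.8(8419) = 908 + 6735.2 = 7643.2

C = 7643.2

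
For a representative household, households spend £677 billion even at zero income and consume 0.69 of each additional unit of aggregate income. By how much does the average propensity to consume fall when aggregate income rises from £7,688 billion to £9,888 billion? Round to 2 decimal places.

ΔAPC = 0.02

At Y = 7688: C = 677 + 0.69(7688) = 5981.72, APC = 5981.72/7688 = 0.778
At Y = 9888: C = 7499.72, APC = 7499.72/9888 = 0.758
Fall in APC = 0.778 − 0.758 = 0.02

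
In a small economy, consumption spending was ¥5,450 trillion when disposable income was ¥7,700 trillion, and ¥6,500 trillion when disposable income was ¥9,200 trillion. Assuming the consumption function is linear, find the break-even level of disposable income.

Y = 200

MPC = (6500 − 5450)/(9200 − 7700) = 1050/1500 = 0.7
a = 5450 − 0.7(7700) = 5450 − 5390 = 60
Break-even: Y = a/(1−MPC) = 60/0.3 = 200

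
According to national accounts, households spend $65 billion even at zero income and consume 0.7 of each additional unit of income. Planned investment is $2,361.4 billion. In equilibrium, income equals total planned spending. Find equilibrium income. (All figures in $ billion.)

Y = C + I = 65 + 0.7Y + 2361.4
Y − 0.7Y = 2426.4
0.3Y = 2426.4, so Y = 2426.4/0.3 = 8088

Y = 8088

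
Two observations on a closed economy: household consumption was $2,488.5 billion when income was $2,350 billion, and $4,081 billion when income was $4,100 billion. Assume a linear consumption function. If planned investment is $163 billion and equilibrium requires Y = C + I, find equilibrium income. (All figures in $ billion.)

Y = 5700

MPC = (4081 − 2488.5)/(4100 − 2350) = 1592.5/1750 = 0.91
a = 2488.5 − 0.91(2350) = 350
Equilibrium: Y = 350 + 0.91Y + 163
0.09Y = 513, so Y = 513/0.09 = 5700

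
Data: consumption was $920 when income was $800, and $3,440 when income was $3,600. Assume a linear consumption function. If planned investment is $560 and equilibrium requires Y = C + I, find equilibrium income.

Y = 7600

MPC = (3440 − 920)/(3600 − 800) = 2520/2800 = 0.9
a = 920 − 0.9(800) = 200
Equilibrium: Y = 200 + 0.9Y + 560
0.1Y = 760, so Y = 760/0.1 = 7600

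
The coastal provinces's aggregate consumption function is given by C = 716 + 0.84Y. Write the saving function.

S = -716 + 0.16Y

S = Y − C = Y − (716 + 0.84Y) = -716 + (1 − 0.84)Y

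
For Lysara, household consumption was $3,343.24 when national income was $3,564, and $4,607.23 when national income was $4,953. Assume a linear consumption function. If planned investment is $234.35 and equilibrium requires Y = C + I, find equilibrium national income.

Y = 3715

MPC = (4607.23 − 3343.24)/(4953 − 3564) = 1263.99/1389 = 0.91
a = 3343.24 − 0.91(3564) = 100
Equilibrium: Y = 100 + 0.91Y + 234.35
0.09Y = 334.35, so Y = 334.35/0.09 = 3715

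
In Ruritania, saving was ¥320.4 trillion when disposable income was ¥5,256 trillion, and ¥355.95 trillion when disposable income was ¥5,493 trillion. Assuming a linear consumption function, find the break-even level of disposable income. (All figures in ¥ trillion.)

MPS = ΔS/ΔY = (355.95 − 320.4)/(5493 − 5256) = 35.55/237 = 0.15
MPC = 1 − MPS = 0.85
From S(5256) = 320.4: −a + 0.15(5256) = 320.4, so a = 788.4 − 320.4 = 468
Break-even (S = 0): Y = a/MPS = 468/0.15 = 3120

Y = 3120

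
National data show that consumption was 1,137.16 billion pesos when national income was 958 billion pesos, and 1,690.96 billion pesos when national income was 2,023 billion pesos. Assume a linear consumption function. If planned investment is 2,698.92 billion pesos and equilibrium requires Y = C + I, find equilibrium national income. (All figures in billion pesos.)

MPC = (1690.96 − 1137.16)/(2023 − 958) = 553.8/1065 = 0.52
a = 1137.16 − 0.52(958) = 639
Equilibrium: Y = 639 + 0.52Y + 2698.92
0.48Y = 3337.92, so Y = 3337.92/0.48 = 6954

Y = 6954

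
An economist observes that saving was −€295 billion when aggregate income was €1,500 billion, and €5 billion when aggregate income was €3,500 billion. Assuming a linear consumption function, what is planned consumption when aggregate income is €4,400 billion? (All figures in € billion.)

MPS = ΔS/ΔY = (5 − (-295))/(3500 − 1500) = 300/2000 = 0.15
MPC = 1 − MPS = 0.85
Autonomous saving = -295 − 0.15(1500) = -520, so a = 520
C = 520 + 0.85(4400) = 520 + 3740 = 4260

C = 4260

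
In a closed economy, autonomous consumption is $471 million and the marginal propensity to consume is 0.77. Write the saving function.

S = -471 + 0.23Y

S = Y − C = Y − (471 + 0.77Y) = -471 + (1 − 0.77)Y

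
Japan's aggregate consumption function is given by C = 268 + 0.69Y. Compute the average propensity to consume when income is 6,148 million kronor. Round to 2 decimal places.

APC = 0.73

C = 268 + 0.69(6148) = 4510.12
APC = C/Y = 4510.12/6148 = 0.73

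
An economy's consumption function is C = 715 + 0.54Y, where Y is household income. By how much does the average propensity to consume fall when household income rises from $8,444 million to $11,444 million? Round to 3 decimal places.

At Y = 8444: C = 715 + 0.54(8444) = 5274.76, APC = 5274.76/8444 = 0.6247
At Y = 11444: C = 6894.76, APC = 6894.76/11444 = 0.6025
Fall in APC = 0.6247 − 0.6025 = 0.0222 ≈ 0.022

ΔAPC = 0.022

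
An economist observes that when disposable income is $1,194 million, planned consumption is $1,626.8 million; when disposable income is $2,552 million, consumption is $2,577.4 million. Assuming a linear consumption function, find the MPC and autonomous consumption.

MPC = 0.7; a = 791

MPC = ΔC/ΔY = (2577.4 − 1626.8)/(2552 − 1194) = 950.6/1358 = 0.7
a = C − MPC·Y = 1626.8 − 0.7(1194) = 1626.8 − 835.8 = 791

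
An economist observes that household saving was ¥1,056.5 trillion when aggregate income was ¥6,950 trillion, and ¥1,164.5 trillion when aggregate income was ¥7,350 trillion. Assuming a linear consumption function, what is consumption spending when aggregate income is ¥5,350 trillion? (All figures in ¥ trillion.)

MPS = ΔS/ΔY = (1164.5 − 1056.5)/(7350 − 6950) = 108/400 = 0.27
MPC = 1 − MPS = 0.73
Autonomous saving = 1056.5 − 0.27(6950) = -820, so a = 820
C = 820 + 0.73(5350) = 820 + 3905.5 = 4725.5

C = 4725.5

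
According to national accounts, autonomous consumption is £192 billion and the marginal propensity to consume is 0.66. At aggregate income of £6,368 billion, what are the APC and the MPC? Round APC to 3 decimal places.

MPC = 0.66 (the slope of the consumption function)
C = 192 + 0.66(6368) = 4394.88, so APC = 4394.88/6368 = 0.690

APC = 0.690; MPC = 0.66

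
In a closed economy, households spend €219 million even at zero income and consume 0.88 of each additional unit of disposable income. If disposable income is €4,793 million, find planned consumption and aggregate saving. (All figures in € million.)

C = 4436.84; S = 356.16

C = 219 + 0.88(4793) = 219 + 4217.84 = 4436.84
S = Y − C = 4793 − 4436.84 = 356.16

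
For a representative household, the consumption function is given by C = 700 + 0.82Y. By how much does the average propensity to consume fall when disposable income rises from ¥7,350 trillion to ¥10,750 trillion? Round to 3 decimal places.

At Y = 7350: C = 700 + 0.82(7350) = 6727, APC = 6727/7350 = 0.9152
At Y = 10750: C = 9515, APC = 9515/10750 = 0.8851
Fall in APC = 0.9152 − 0.8851 = 0.0301 ≈ 0.030

ΔAPC = 0.030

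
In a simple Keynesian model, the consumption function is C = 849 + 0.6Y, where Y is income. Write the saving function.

S = Y − C = Y − (849 + 0.6Y) = -849 + (1 − 0.6)Y

S = -849 + 0.4Y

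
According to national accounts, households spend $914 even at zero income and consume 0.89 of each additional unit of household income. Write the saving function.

S = -914 + 0.11Y

S = Y − C = Y − (914 + 0.89Y) = -914 + (1 − 0.89)Y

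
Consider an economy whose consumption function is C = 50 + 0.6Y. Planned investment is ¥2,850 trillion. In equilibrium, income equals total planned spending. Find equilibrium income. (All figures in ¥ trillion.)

Y = 7250

Y = C + I = 50 + 0.6Y + 2850
Y − 0.6Y = 2900
0.4Y = 2900, so Y = 2900/0.4 = 7250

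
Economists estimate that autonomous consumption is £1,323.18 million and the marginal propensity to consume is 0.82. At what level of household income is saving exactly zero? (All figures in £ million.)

Y = 7351

At break-even, C = Y: 1323.18 + 0.82Y = Y
0.18Y = 1323.18, so Y = 1323.18/0.18 = 7351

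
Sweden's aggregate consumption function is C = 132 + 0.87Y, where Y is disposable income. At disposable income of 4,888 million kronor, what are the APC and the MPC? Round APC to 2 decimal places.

MPC = 0.87 (the slope of the consumption function)
C = 132 + 0.87(4888) = 4384.56, so APC = 4384.56/4888 = 0.90

APC = 0.90; MPC = 0.87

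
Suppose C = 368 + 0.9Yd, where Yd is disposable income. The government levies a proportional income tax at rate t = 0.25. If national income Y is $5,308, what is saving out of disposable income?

Yd = (1 − 0.25)(5308) = 0.75(5308) = 3981
C = 368 + 0.9(3981) = 368 + 3582.9 = 3950.9
S = Yd − C = 3981 − 3950.9 = 30.1

S = 30.1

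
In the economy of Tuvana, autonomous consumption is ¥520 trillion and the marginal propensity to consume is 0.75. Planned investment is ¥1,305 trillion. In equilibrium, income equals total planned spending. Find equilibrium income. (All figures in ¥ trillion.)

Y = C + I = 520 + 0.75Y + 1305
Y − 0.75Y = 1825
0.25Y = 1825, so Y = 1825/0.25 = 7300

Y = 7300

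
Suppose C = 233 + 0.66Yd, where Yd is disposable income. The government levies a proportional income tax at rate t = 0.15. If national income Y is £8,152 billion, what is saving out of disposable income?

Yd = (1 − 0.15)(8152) = 0.85(8152) = 6929.2
C = 233 + 0.66(6929.2) = 233 + 4573.272 = 4806.272
S = Yd − C = 6929.2 − 4806.272 = 2122.928

S = 2122.928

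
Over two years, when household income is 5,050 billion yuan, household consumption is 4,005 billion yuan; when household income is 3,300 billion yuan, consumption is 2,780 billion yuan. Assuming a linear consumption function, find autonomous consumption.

MPC = ΔC/ΔY = (4005 − 2780)/(5050 − 3300) = 1225/1750 = 0.7
a = C − MPC·Y = 2780 − 0.7(3300) = 2780 − 2310 = 470

a = 470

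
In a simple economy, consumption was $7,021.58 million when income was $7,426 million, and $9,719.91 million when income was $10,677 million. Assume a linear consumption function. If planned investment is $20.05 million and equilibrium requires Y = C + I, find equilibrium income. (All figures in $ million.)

Y = 5165

MPC = (9719.91 − 7021.58)/(10677 − 7426) = 2698.33/3251 = 0.83
a = 7021.58 − 0.83(7426) = 858
Equilibrium: Y = 858 + 0.83Y + 20.05
0.17Y = 878.05, so Y = 878.05/0.17 = 5165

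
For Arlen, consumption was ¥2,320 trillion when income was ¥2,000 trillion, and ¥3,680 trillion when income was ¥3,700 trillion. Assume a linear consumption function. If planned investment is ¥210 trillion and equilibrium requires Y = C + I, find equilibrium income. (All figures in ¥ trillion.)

Y = 4650

MPC = (3680 − 2320)/(3700 − 2000) = 1360/1700 = 0.8
a = 2320 − 0.8(2000) = 720
Equilibrium: Y = 720 + 0.8Y + 210
0.2Y = 930, so Y = 930/0.2 = 4650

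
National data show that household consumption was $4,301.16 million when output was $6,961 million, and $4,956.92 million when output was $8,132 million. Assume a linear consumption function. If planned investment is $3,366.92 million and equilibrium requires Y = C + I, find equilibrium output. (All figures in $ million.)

Y = 8568

MPC = (4956.92 − 4301.16)/(8132 − 6961) = 655.76/1171 = 0.56
a = 4301.16 − 0.56(6961) = 403
Equilibrium: Y = 403 + 0.56Y + 3366.92
0.44Y = 3769.92, so Y = 3769.92/0.44 = 8568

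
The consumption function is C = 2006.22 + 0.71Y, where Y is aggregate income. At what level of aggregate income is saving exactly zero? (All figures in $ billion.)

At break-even, C = Y: 2006.22 + 0.71Y = Y
0.29Y = 2006.22, so Y = 2006.22/0.29 = 6918

Y = 6918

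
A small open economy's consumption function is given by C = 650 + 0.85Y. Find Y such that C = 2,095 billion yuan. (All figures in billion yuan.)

650 + 0.85Y = 2095
0.85Y = 1445, so Y = 1445/0.85 = 1700

Y = 1700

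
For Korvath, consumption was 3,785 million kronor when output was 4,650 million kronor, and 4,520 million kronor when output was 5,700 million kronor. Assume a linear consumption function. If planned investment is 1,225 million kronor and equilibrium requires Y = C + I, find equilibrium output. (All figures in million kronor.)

Y = 5850

MPC = (4520 − 3785)/(5700 − 4650) = 735/1050 = 0.7
a = 3785 − 0.7(4650) = 530
Equilibrium: Y = 530 + 0.7Y + 1225
0.3Y = 1755, so Y = 1755/0.3 = 5850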